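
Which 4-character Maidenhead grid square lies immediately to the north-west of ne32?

Longitude square 3; −1 → 2.
Latitude square 2; +1 → 3.

NE23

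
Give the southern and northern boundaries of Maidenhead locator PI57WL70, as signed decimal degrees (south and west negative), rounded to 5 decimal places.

-2.54167, -2.53750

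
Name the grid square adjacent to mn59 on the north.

Latitude square 9; +1 → 10, wraps to 0, carry into field.
Latitude field N = 13; +1 → 14 = O.
The longitude characters are unchanged.

MO50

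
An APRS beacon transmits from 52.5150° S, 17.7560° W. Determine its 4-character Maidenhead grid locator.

Shift to the Maidenhead origin (180°W, 90°S): lon 162.24, lat 37.48.
Field (20°×10°, letters A–R): 162.24/20 → 8 → I, 37.48/10 → 3 → D; chars ID.
Square (2°×1°, digits 0–9): 2.24/2 → 1, 7.48/1 → 7; chars 17.

ID17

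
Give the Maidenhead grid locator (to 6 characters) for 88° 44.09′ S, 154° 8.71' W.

BA21wg

Shift to the Maidenhead origin (180°W, 90°S): lon 25.8548, lat 1.2652.
Field: lon ⌊25.8548/20⌋ = 1 → B; lat ⌊1.2652/10⌋ = 0 → A.
Square: lon ⌊5.8548/2⌋ = 2; lat ⌊1.2652/1⌋ = 1.
Subsquare: lon ⌊1.8548/0.0833333⌋ = 22 → w; lat ⌊0.2652/0.0416667⌋ = 6 → g.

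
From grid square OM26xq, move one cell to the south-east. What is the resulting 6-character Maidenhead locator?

OM36ap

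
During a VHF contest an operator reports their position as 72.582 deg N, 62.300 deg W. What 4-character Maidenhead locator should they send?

FQ82

Add 180° to longitude and 90° to latitude: 117.70, 162.58.
Field (20°×10°, letters A–R): lon ⌊117.70/20⌋ = 5 → F; lat ⌊162.58/10⌋ = 16 → Q.
Square (2°×1°, digits 0–9): lon ⌊17.70/2⌋ = 8; lat ⌊2.58/1⌋ = 2.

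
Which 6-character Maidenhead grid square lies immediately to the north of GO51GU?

GO51gv

Latitude subsquare u = 20; +1 → 21 = v.
The longitude characters are unchanged.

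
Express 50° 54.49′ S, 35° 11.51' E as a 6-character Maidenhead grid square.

KD79oc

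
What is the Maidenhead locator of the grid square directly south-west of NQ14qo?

NQ14pn

Longitude subsquare q = 16; −1 → 15 = p.
Latitude subsquare o = 14; −1 → 13 = n.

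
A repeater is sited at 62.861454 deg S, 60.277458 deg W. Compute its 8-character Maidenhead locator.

FC97ud63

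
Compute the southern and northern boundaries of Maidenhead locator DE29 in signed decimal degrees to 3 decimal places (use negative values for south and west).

Field D=3, E=4: +3·20° lon, +4·10° lat → SW at lon -120°, lat -50°.
Square 2, 9: +2·2° lon, +9·1° lat → SW at lon -116°, lat -41°.
Cell spans 2° lon × 1° lat.
south -41.000, north -40.000.

-41.000, -40.000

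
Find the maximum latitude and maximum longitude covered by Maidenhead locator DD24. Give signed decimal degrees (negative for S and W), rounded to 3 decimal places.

-55.000, -114.000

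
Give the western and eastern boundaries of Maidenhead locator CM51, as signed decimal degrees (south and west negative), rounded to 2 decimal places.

-130.00, -128.00

Field C=2, M=12: +2·20° lon, +12·10° lat → SW at lon -140°, lat 30°.
Square 5, 1: +5·2° lon, +1·1° lat → SW at lon -130°, lat 31°.
Cell spans 2° lon × 1° lat.
west -130.00, east -128.00.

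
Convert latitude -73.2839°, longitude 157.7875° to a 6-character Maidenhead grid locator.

QB86vr

Offset from 180°W / 90°S: lon 337.7875°, lat 16.7161°.
Field: 337.7875/20 → 16 → Q, 16.7161/10 → 1 → B; chars QB.
Square: 17.7875/2 → 8, 6.7161/1 → 6; chars 86.
Subsquare: 1.7875/0.0833333 → 21 → v, 0.7161/0.0416667 → 17 → r; chars vr.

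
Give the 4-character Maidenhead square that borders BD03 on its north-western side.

AD94

Longitude square 0; −1 → -1, wraps to 9, carry into field.
Longitude field B = 1; −1 → 0 = A.
Latitude square 3; +1 → 4.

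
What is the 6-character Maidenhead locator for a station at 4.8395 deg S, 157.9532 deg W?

Offset from 180°W / 90°S: lon 22.0468°, lat 85.1605°.
Field (20°×10°, letters A–R): 22.0468/20 → 1 → B, 85.1605/10 → 8 → I; chars BI.
Square (2°×1°, digits 0–9): 2.0468/2 → 1, 5.1605/1 → 5; chars 15.
Subsquare (5′×2.5′, letters a–x): 0.0468/0.0833333 → 0 → a, 0.1605/0.0416667 → 3 → d; chars ad.

BI15ad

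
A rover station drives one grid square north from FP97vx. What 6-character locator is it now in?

FP98va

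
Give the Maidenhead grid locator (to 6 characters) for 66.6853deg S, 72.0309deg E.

Offset from 180°W / 90°S: lon 252.0309°, lat 23.3147°.
Field: 252.0309/20 → 12 → M, 23.3147/10 → 2 → C; chars MC.
Square: 12.0309/2 → 6, 3.3147/1 → 3; chars 63.
Subsquare: 0.0309/0.0833333 → 0 → a, 0.3147/0.0416667 → 7 → h; chars ah.

MC63ah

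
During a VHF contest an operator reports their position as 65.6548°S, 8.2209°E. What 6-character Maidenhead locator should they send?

JC44ci

Shift to the Maidenhead origin (180°W, 90°S): lon 188.2209, lat 24.3452.
Field (20°×10°, letters A–R): lon ⌊188.2209/20⌋ = 9 → J; lat ⌊24.3452/10⌋ = 2 → C.
Square (2°×1°, digits 0–9): lon ⌊8.2209/2⌋ = 4; lat ⌊4.3452/1⌋ = 4.
Subsquare (5′×2.5′, letters a–x): lon ⌊0.2209/0.0833333⌋ = 2 → c; lat ⌊0.3452/0.0416667⌋ = 8 → i.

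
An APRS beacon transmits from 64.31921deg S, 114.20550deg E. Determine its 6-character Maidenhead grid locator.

OC75cq

Shift to the Maidenhead origin (180°W, 90°S): lon 294.2055, lat 25.6808.
Field: lon ⌊294.2055/20⌋ = 14 → O; lat ⌊25.6808/10⌋ = 2 → C.
Square: lon ⌊14.2055/2⌋ = 7; lat ⌊5.6808/1⌋ = 5.
Subsquare: lon ⌊0.2055/0.0833333⌋ = 2 → c; lat ⌊0.6808/0.0416667⌋ = 16 → q.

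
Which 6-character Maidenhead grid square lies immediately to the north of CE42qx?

Latitude subsquare x = 23; +1 → 24, wraps to 0 = a, carry into square.
Latitude square 2; +1 → 3.
The longitude characters are unchanged.

CE43qa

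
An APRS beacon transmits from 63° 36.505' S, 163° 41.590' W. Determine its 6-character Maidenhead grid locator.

AC86dj

Offset from 180°W / 90°S: lon 16.3068°, lat 26.3916°.
Field: lon ⌊16.3068/20⌋ = 0 → A; lat ⌊26.3916/10⌋ = 2 → C.
Square: lon ⌊16.3068/2⌋ = 8; lat ⌊6.3916/1⌋ = 6.
Subsquare: lon ⌊0.3068/0.0833333⌋ = 3 → d; lat ⌊0.3916/0.0416667⌋ = 9 → j.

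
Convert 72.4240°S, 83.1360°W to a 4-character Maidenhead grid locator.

EB87

Offset from 180°W / 90°S: lon 96.86°, lat 17.58°.
Field (20°×10°, letters A–R): 96.86/20 → 4 → E, 17.58/10 → 1 → B; chars EB.
Square (2°×1°, digits 0–9): 16.86/2 → 8, 7.58/1 → 7; chars 87.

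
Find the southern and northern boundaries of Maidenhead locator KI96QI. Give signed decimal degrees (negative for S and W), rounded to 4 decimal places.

-3.6667, -3.6250

Field K=10, I=8: +10·20° lon, +8·10° lat → SW at lon 20°, lat -10°.
Square 9, 6: +9·2° lon, +6·1° lat → SW at lon 38°, lat -4°.
Subsquare q=16, i=8: +16·0.0833333° lon, +8·0.0416667° lat → SW at lon 39.3333°, lat -3.66667°.
Cell spans 0.0833333° lon × 0.0416667° lat.
south -3.6667, north -3.6250.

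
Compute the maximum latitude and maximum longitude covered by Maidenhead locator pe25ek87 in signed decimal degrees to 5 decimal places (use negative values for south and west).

Field P=15, E=4: +15·20° lon, +4·10° lat → SW at lon 120°, lat -50°.
Square 2, 5: +2·2° lon, +5·1° lat → SW at lon 124°, lat -45°.
Subsquare e=4, k=10: +4·0.0833333° lon, +10·0.0416667° lat → SW at lon 124.333°, lat -44.5833°.
Extended square 8, 7: +8·0.00833333° lon, +7·0.00416667° lat → SW at lon 124.4°, lat -44.5542°.
Cell spans 0.00833333° lon × 0.00416667° lat. NE corner is SW corner plus one full cell.
latitude -44.55000, longitude 124.40833.

-44.55000, 124.40833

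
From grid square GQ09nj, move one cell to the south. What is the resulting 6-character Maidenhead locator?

Latitude subsquare j = 9; −1 → 8 = i.
The longitude characters are unchanged.

GQ09ni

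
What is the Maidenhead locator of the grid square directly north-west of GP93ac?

GP83xd

Longitude subsquare a = 0; −1 → -1, wraps to 23 = x, carry into square.
Longitude square 9; −1 → 8.
Latitude subsquare c = 2; +1 → 3 = d.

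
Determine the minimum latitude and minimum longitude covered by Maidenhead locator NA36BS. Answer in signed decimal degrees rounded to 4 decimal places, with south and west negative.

-83.2500, 86.0833

Field N=13, A=0: +13·20° lon, +0·10° lat → SW at lon 80°, lat -90°.
Square 3, 6: +3·2° lon, +6·1° lat → SW at lon 86°, lat -84°.
Subsquare b=1, s=18: +1·0.0833333° lon, +18·0.0416667° lat → SW at lon 86.0833°, lat -83.25°.
latitude -83.2500, longitude 86.0833.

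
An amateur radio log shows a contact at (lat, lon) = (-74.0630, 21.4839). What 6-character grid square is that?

Offset from 180°W / 90°S: lon 201.4839°, lat 15.9370°.
Field: lon ⌊201.4839/20⌋ = 10 → K; lat ⌊15.9370/10⌋ = 1 → B.
Square: lon ⌊1.4839/2⌋ = 0; lat ⌊5.9370/1⌋ = 5.
Subsquare: lon ⌊1.4839/0.0833333⌋ = 17 → r; lat ⌊0.9370/0.0416667⌋ = 22 → w.

KB05rw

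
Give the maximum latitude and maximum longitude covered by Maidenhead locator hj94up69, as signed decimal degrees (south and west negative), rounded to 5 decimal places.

Field H=7, J=9: +7·20° lon, +9·10° lat → SW at lon -40°, lat 0°.
Square 9, 4: +9·2° lon, +4·1° lat → SW at lon -22°, lat 4°.
Subsquare u=20, p=15: +20·0.0833333° lon, +15·0.0416667° lat → SW at lon -20.3333°, lat 4.625°.
Extended square 6, 9: +6·0.00833333° lon, +9·0.00416667° lat → SW at lon -20.2833°, lat 4.6625°.
Cell spans 0.00833333° lon × 0.00416667° lat. NE corner is SW corner plus one full cell.
latitude 4.66667, longitude -20.27500.

4.66667, -20.27500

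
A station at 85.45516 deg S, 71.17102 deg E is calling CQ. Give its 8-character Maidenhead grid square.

MA54on00

Offset from 180°W / 90°S: lon 251.17102°, lat 4.54484°.
Field (20°×10°, letters A–R): lon ⌊251.17102/20⌋ = 12 → M; lat ⌊4.54484/10⌋ = 0 → A.
Square (2°×1°, digits 0–9): lon ⌊11.17102/2⌋ = 5; lat ⌊4.54484/1⌋ = 4.
Subsquare (5′×2.5′, letters a–x): lon ⌊1.17102/0.0833333⌋ = 14 → o; lat ⌊0.54484/0.0416667⌋ = 13 → n.
Extended square (30″×15″, digits 0–9): lon ⌊0.00435/0.00833333⌋ = 0; lat ⌊0.00317/0.00416667⌋ = 0.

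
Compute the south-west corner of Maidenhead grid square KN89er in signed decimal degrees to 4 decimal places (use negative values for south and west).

Field K=10, N=13: +10·20° lon, +13·10° lat → SW at lon 20°, lat 40°.
Square 8, 9: +8·2° lon, +9·1° lat → SW at lon 36°, lat 49°.
Subsquare e=4, r=17: +4·0.0833333° lon, +17·0.0416667° lat → SW at lon 36.3333°, lat 49.7083°.
latitude 49.7083, longitude 36.3333.

49.7083, 36.3333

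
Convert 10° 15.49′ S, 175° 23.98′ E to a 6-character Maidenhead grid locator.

RH79qr

Offset from 180°W / 90°S: lon 355.3997°, lat 79.7418°.
Field: 355.3997/20 → 17 → R, 79.7418/10 → 7 → H; chars RH.
Square: 15.3997/2 → 7, 9.7418/1 → 9; chars 79.
Subsquare: 1.3997/0.0833333 → 16 → q, 0.7418/0.0416667 → 17 → r; chars qr.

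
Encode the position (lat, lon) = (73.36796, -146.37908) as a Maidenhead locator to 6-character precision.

BQ63ti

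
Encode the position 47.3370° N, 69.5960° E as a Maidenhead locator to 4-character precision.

MN47

Offset from 180°W / 90°S: lon 249.60°, lat 137.34°.
Field: 249.60/20 → 12 → M, 137.34/10 → 13 → N; chars MN.
Square: 9.60/2 → 4, 7.34/1 → 7; chars 47.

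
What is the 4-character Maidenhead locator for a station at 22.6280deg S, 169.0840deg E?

RG47

Add 180° to longitude and 90° to latitude: 349.08, 67.37.
Field (20°×10°, letters A–R): 349.08/20 → 17 → R, 67.37/10 → 6 → G; chars RG.
Square (2°×1°, digits 0–9): 9.08/2 → 4, 7.37/1 → 7; chars 47.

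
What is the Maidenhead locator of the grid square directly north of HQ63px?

Latitude subsquare x = 23; +1 → 24, wraps to 0 = a, carry into square.
Latitude square 3; +1 → 4.
The longitude characters are unchanged.

HQ64pa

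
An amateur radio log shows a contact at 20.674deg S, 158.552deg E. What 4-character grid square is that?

Add 180° to longitude and 90° to latitude: 338.55, 69.33.
Field: 338.55/20 → 16 → Q, 69.33/10 → 6 → G; chars QG.
Square: 18.55/2 → 9, 9.33/1 → 9; chars 99.

QG99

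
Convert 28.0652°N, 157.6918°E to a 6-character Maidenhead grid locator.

Shift to the Maidenhead origin (180°W, 90°S): lon 337.6918, lat 118.0652.
Field (20°×10°, letters A–R): 337.6918/20 → 16 → Q, 118.0652/10 → 11 → L; chars QL.
Square (2°×1°, digits 0–9): 17.6918/2 → 8, 8.0652/1 → 8; chars 88.
Subsquare (5′×2.5′, letters a–x): 1.6918/0.0833333 → 20 → u, 0.0652/0.0416667 → 1 → b; chars ub.

QL88ub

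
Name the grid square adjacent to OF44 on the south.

OF43

Latitude square 4; −1 → 3.
The longitude characters are unchanged.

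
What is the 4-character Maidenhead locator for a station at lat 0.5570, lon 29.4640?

KJ40

Shift to the Maidenhead origin (180°W, 90°S): lon 209.46, lat 90.56.
Field: 209.46/20 → 10 → K, 90.56/10 → 9 → J; chars KJ.
Square: 9.46/2 → 4, 0.56/1 → 0; chars 40.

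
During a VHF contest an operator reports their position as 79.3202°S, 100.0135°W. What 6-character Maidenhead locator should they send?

DB90xq

Offset from 180°W / 90°S: lon 79.9865°, lat 10.6798°.
Field: lon ⌊79.9865/20⌋ = 3 → D; lat ⌊10.6798/10⌋ = 1 → B.
Square: lon ⌊19.9865/2⌋ = 9; lat ⌊0.6798/1⌋ = 0.
Subsquare: lon ⌊1.9865/0.0833333⌋ = 23 → x; lat ⌊0.6798/0.0416667⌋ = 16 → q.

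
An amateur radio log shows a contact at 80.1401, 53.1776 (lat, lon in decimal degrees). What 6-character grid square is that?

LR60od

Add 180° to longitude and 90° to latitude: 233.1776, 170.1401.
Field (20°×10°, letters A–R): lon ⌊233.1776/20⌋ = 11 → L; lat ⌊170.1401/10⌋ = 17 → R.
Square (2°×1°, digits 0–9): lon ⌊13.1776/2⌋ = 6; lat ⌊0.1401/1⌋ = 0.
Subsquare (5′×2.5′, letters a–x): lon ⌊1.1776/0.0833333⌋ = 14 → o; lat ⌊0.1401/0.0416667⌋ = 3 → d.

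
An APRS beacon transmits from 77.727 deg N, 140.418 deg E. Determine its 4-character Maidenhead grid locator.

Offset from 180°W / 90°S: lon 320.42°, lat 167.73°.
Field: lon ⌊320.42/20⌋ = 16 → Q; lat ⌊167.73/10⌋ = 16 → Q.
Square: lon ⌊0.42/2⌋ = 0; lat ⌊7.73/1⌋ = 7.

QQ07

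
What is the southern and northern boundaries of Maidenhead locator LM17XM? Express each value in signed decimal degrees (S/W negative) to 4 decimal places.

37.5000, 37.5417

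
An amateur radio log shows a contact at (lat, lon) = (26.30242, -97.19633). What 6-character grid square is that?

EL16jh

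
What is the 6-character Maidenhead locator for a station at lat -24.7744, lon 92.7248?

Shift to the Maidenhead origin (180°W, 90°S): lon 272.7248, lat 65.2256.
Field: 272.7248/20 → 13 → N, 65.2256/10 → 6 → G; chars NG.
Square: 12.7248/2 → 6, 5.2256/1 → 5; chars 65.
Subsquare: 0.7248/0.0833333 → 8 → i, 0.2256/0.0416667 → 5 → f; chars if.

NG65if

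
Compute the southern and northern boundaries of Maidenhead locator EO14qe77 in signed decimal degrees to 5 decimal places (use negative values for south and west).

54.19583, 54.20000

Field E=4, O=14: +4·20° lon, +14·10° lat → SW at lon -100°, lat 50°.
Square 1, 4: +1·2° lon, +4·1° lat → SW at lon -98°, lat 54°.
Subsquare q=16, e=4: +16·0.0833333° lon, +4·0.0416667° lat → SW at lon -96.6667°, lat 54.1667°.
Extended square 7, 7: +7·0.00833333° lon, +7·0.00416667° lat → SW at lon -96.6083°, lat 54.1958°.
Cell spans 0.00833333° lon × 0.00416667° lat.
south 54.19583, north 54.20000.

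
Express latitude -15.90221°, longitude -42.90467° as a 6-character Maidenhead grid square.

Shift to the Maidenhead origin (180°W, 90°S): lon 137.0953, lat 74.0978.
Field (20°×10°, letters A–R): lon ⌊137.0953/20⌋ = 6 → G; lat ⌊74.0978/10⌋ = 7 → H.
Square (2°×1°, digits 0–9): lon ⌊17.0953/2⌋ = 8; lat ⌊4.0978/1⌋ = 4.
Subsquare (5′×2.5′, letters a–x): lon ⌊1.0953/0.0833333⌋ = 13 → n; lat ⌊0.0978/0.0416667⌋ = 2 → c.

GH84nc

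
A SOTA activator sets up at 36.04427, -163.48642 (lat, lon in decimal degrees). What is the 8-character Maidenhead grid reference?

Add 180° to longitude and 90° to latitude: 16.51358, 126.04427.
Field: 16.51358/20 → 0 → A, 126.04427/10 → 12 → M; chars AM.
Square: 16.51358/2 → 8, 6.04427/1 → 6; chars 86.
Subsquare: 0.51358/0.0833333 → 6 → g, 0.04427/0.0416667 → 1 → b; chars gb.
Extended square: 0.01358/0.00833333 → 1, 0.00260/0.00416667 → 0; chars 10.

AM86gb10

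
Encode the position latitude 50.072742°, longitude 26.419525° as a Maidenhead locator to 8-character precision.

KO30fb07

Add 180° to longitude and 90° to latitude: 206.41952, 140.07274.
Field: 206.41952/20 → 10 → K, 140.07274/10 → 14 → O; chars KO.
Square: 6.41952/2 → 3, 0.07274/1 → 0; chars 30.
Subsquare: 0.41952/0.0833333 → 5 → f, 0.07274/0.0416667 → 1 → b; chars fb.
Extended square: 0.00286/0.00833333 → 0, 0.03108/0.00416667 → 7; chars 07.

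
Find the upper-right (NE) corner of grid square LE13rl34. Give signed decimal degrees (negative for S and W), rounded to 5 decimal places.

-46.52083, 43.45000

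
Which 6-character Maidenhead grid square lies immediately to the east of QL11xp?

QL21ap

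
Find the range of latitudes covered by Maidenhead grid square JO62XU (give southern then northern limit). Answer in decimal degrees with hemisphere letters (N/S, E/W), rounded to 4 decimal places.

52.8333° N, 52.8750° N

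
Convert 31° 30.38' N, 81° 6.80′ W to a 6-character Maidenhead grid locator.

EM91km

Offset from 180°W / 90°S: lon 98.8867°, lat 121.5063°.
Field: lon ⌊98.8867/20⌋ = 4 → E; lat ⌊121.5063/10⌋ = 12 → M.
Square: lon ⌊18.8867/2⌋ = 9; lat ⌊1.5063/1⌋ = 1.
Subsquare: lon ⌊0.8867/0.0833333⌋ = 10 → k; lat ⌊0.5063/0.0416667⌋ = 12 → m.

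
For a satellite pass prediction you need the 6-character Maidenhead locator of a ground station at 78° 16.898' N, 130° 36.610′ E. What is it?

Add 180° to longitude and 90° to latitude: 310.6102, 168.2816.
Field: 310.6102/20 → 15 → P, 168.2816/10 → 16 → Q; chars PQ.
Square: 10.6102/2 → 5, 8.2816/1 → 8; chars 58.
Subsquare: 0.6102/0.0833333 → 7 → h, 0.2816/0.0416667 → 6 → g; chars hg.

PQ58hg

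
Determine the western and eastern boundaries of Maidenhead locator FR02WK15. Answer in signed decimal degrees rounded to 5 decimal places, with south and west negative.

-78.15833, -78.15000

Field F=5, R=17: +5·20° lon, +17·10° lat → SW at lon -80°, lat 80°.
Square 0, 2: +0·2° lon, +2·1° lat → SW at lon -80°, lat 82°.
Subsquare w=22, k=10: +22·0.0833333° lon, +10·0.0416667° lat → SW at lon -78.1667°, lat 82.4167°.
Extended square 1, 5: +1·0.00833333° lon, +5·0.00416667° lat → SW at lon -78.1583°, lat 82.4375°.
Cell spans 0.00833333° lon × 0.00416667° lat.
west -78.15833, east -78.15000.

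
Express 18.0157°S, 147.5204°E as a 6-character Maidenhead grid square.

Shift to the Maidenhead origin (180°W, 90°S): lon 327.5204, lat 71.9843.
Field: 327.5204/20 → 16 → Q, 71.9843/10 → 7 → H; chars QH.
Square: 7.5204/2 → 3, 1.9843/1 → 1; chars 31.
Subsquare: 1.5204/0.0833333 → 18 → s, 0.9843/0.0416667 → 23 → x; chars sx.

QH31sx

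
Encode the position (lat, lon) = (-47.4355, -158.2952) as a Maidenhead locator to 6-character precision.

BE02un

Offset from 180°W / 90°S: lon 21.7048°, lat 42.5645°.
Field: 21.7048/20 → 1 → B, 42.5645/10 → 4 → E; chars BE.
Square: 1.7048/2 → 0, 2.5645/1 → 2; chars 02.
Subsquare: 1.7048/0.0833333 → 20 → u, 0.5645/0.0416667 → 13 → n; chars un.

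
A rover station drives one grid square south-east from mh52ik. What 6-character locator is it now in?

MH52jj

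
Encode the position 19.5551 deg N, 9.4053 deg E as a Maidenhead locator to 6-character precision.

JK49qn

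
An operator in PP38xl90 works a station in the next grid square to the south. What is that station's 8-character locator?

PP38xk99

Latitude extended square 0; −1 → -1, wraps to 9, carry into subsquare.
Latitude subsquare l = 11; −1 → 10 = k.
The longitude characters are unchanged.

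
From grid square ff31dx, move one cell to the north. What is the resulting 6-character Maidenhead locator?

FF32da

Latitude subsquare x = 23; +1 → 24, wraps to 0 = a, carry into square.
Latitude square 1; +1 → 2.
The longitude characters are unchanged.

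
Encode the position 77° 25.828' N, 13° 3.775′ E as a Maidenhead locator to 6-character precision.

JQ67mk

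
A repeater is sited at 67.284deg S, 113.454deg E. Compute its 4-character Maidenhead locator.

Offset from 180°W / 90°S: lon 293.45°, lat 22.72°.
Field (20°×10°, letters A–R): 293.45/20 → 14 → O, 22.72/10 → 2 → C; chars OC.
Square (2°×1°, digits 0–9): 13.45/2 → 6, 2.72/1 → 2; chars 62.

OC62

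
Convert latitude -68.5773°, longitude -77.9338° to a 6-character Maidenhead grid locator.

FC11ak

Offset from 180°W / 90°S: lon 102.0662°, lat 21.4227°.
Field (20°×10°, letters A–R): lon ⌊102.0662/20⌋ = 5 → F; lat ⌊21.4227/10⌋ = 2 → C.
Square (2°×1°, digits 0–9): lon ⌊2.0662/2⌋ = 1; lat ⌊1.4227/1⌋ = 1.
Subsquare (5′×2.5′, letters a–x): lon ⌊0.0662/0.0833333⌋ = 0 → a; lat ⌊0.4227/0.0416667⌋ = 10 → k.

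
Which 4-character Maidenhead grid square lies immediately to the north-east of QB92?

Longitude square 9; +1 → 10, wraps to 0, carry into field.
Longitude field Q = 16; +1 → 17 = R.
Latitude square 2; +1 → 3.

RB03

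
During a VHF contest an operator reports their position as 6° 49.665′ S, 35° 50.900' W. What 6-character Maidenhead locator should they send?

Add 180° to longitude and 90° to latitude: 144.1517, 83.1723.
Field: lon ⌊144.1517/20⌋ = 7 → H; lat ⌊83.1723/10⌋ = 8 → I.
Square: lon ⌊4.1517/2⌋ = 2; lat ⌊3.1723/1⌋ = 3.
Subsquare: lon ⌊0.1517/0.0833333⌋ = 1 → b; lat ⌊0.1723/0.0416667⌋ = 4 → e.

HI23be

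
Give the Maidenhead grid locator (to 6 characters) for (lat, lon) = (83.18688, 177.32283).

Shift to the Maidenhead origin (180°W, 90°S): lon 357.3228, lat 173.1869.
Field (20°×10°, letters A–R): 357.3228/20 → 17 → R, 173.1869/10 → 17 → R; chars RR.
Square (2°×1°, digits 0–9): 17.3228/2 → 8, 3.1869/1 → 3; chars 83.
Subsquare (5′×2.5′, letters a–x): 1.3228/0.0833333 → 15 → p, 0.1869/0.0416667 → 4 → e; chars pe.

RR83pe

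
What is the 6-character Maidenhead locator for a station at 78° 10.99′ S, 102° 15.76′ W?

DB81ut

Shift to the Maidenhead origin (180°W, 90°S): lon 77.7373, lat 11.8168.
Field: lon ⌊77.7373/20⌋ = 3 → D; lat ⌊11.8168/10⌋ = 1 → B.
Square: lon ⌊17.7373/2⌋ = 8; lat ⌊1.8168/1⌋ = 1.
Subsquare: lon ⌊1.7373/0.0833333⌋ = 20 → u; lat ⌊0.8168/0.0416667⌋ = 19 → t.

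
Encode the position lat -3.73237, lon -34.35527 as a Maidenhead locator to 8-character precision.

Offset from 180°W / 90°S: lon 145.64473°, lat 86.26763°.
Field (20°×10°, letters A–R): 145.64473/20 → 7 → H, 86.26763/10 → 8 → I; chars HI.
Square (2°×1°, digits 0–9): 5.64473/2 → 2, 6.26763/1 → 6; chars 26.
Subsquare (5′×2.5′, letters a–x): 1.64473/0.0833333 → 19 → t, 0.26763/0.0416667 → 6 → g; chars tg.
Extended square (30″×15″, digits 0–9): 0.06140/0.00833333 → 7, 0.01763/0.00416667 → 4; chars 74.

HI26tg74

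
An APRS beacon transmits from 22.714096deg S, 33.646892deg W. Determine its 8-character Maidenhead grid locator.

HG37eg28

Offset from 180°W / 90°S: lon 146.35311°, lat 67.28590°.
Field: 146.35311/20 → 7 → H, 67.28590/10 → 6 → G; chars HG.
Square: 6.35311/2 → 3, 7.28590/1 → 7; chars 37.
Subsquare: 0.35311/0.0833333 → 4 → e, 0.28590/0.0416667 → 6 → g; chars eg.
Extended square: 0.01977/0.00833333 → 2, 0.03590/0.00416667 → 8; chars 28.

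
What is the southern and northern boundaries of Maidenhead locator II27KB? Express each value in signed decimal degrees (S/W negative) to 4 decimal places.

-2.9583, -2.9167

Field I=8, I=8: +8·20° lon, +8·10° lat → SW at lon -20°, lat -10°.
Square 2, 7: +2·2° lon, +7·1° lat → SW at lon -16°, lat -3°.
Subsquare k=10, b=1: +10·0.0833333° lon, +1·0.0416667° lat → SW at lon -15.1667°, lat -2.95833°.
Cell spans 0.0833333° lon × 0.0416667° lat.
south -2.9583, north -2.9167.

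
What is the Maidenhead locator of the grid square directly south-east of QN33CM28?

Longitude extended square 2; +1 → 3.
Latitude extended square 8; −1 → 7.

QN33cm37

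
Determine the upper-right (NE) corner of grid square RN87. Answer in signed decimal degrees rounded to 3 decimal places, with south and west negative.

Field R=17, N=13: +17·20° lon, +13·10° lat → SW at lon 160°, lat 40°.
Square 8, 7: +8·2° lon, +7·1° lat → SW at lon 176°, lat 47°.
Cell spans 2° lon × 1° lat. NE corner is SW corner plus one full cell.
latitude 48.000, longitude 178.000.

48.000, 178.000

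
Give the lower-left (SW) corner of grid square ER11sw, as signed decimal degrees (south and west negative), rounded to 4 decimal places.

81.9167, -96.5000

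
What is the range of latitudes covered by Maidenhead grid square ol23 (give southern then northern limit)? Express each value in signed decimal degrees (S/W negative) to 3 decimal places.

23.000, 24.000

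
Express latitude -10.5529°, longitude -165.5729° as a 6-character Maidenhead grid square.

Offset from 180°W / 90°S: lon 14.4271°, lat 79.4471°.
Field: 14.4271/20 → 0 → A, 79.4471/10 → 7 → H; chars AH.
Square: 14.4271/2 → 7, 9.4471/1 → 9; chars 79.
Subsquare: 0.4271/0.0833333 → 5 → f, 0.4471/0.0416667 → 10 → k; chars fk.

AH79fk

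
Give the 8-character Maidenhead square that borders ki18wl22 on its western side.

Longitude extended square 2; −1 → 1.
The latitude characters are unchanged.

KI18wl12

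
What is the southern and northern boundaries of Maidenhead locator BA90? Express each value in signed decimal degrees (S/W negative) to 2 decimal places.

-90.00, -89.00

Field B=1, A=0: +1·20° lon, +0·10° lat → SW at lon -160°, lat -90°.
Square 9, 0: +9·2° lon, +0·1° lat → SW at lon -142°, lat -90°.
Cell spans 2° lon × 1° lat.
south -90.00, north -89.00.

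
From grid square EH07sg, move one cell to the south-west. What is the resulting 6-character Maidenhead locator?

EH07rf

Longitude subsquare s = 18; −1 → 17 = r.
Latitude subsquare g = 6; −1 → 5 = f.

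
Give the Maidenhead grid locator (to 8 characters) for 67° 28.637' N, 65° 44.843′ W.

FP77dl04

Shift to the Maidenhead origin (180°W, 90°S): lon 114.25262, lat 157.47728.
Field: 114.25262/20 → 5 → F, 157.47728/10 → 15 → P; chars FP.
Square: 14.25262/2 → 7, 7.47728/1 → 7; chars 77.
Subsquare: 0.25262/0.0833333 → 3 → d, 0.47728/0.0416667 → 11 → l; chars dl.
Extended square: 0.00262/0.00833333 → 0, 0.01895/0.00416667 → 4; chars 04.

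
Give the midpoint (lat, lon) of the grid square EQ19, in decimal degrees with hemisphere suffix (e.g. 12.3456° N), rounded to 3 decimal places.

Field E=4, Q=16: +4·20° lon, +16·10° lat → SW at lon -100°, lat 70°.
Square 1, 9: +1·2° lon, +9·1° lat → SW at lon -98°, lat 79°.
Cell spans 2° lon × 1° lat. Centre is SW corner plus half of each.
latitude 79.500° N, longitude 97.000° W.

79.500° N, 97.000° W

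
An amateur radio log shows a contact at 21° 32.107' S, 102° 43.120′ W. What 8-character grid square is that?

Offset from 180°W / 90°S: lon 77.28133°, lat 68.46488°.
Field: lon ⌊77.28133/20⌋ = 3 → D; lat ⌊68.46488/10⌋ = 6 → G.
Square: lon ⌊17.28133/2⌋ = 8; lat ⌊8.46488/1⌋ = 8.
Subsquare: lon ⌊1.28133/0.0833333⌋ = 15 → p; lat ⌊0.46488/0.0416667⌋ = 11 → l.
Extended square: lon ⌊0.03133/0.00833333⌋ = 3; lat ⌊0.00655/0.00416667⌋ = 1.

DG88pl31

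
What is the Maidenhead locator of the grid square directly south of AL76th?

AL76tg

Latitude subsquare h = 7; −1 → 6 = g.
The longitude characters are unchanged.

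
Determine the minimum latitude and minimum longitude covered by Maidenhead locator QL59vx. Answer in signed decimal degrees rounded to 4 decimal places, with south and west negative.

Field Q=16, L=11: +16·20° lon, +11·10° lat → SW at lon 140°, lat 20°.
Square 5, 9: +5·2° lon, +9·1° lat → SW at lon 150°, lat 29°.
Subsquare v=21, x=23: +21·0.0833333° lon, +23·0.0416667° lat → SW at lon 151.75°, lat 29.9583°.
latitude 29.9583, longitude 151.7500.

29.9583, 151.7500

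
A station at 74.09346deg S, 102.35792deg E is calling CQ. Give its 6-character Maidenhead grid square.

Offset from 180°W / 90°S: lon 282.3579°, lat 15.9065°.
Field (20°×10°, letters A–R): 282.3579/20 → 14 → O, 15.9065/10 → 1 → B; chars OB.
Square (2°×1°, digits 0–9): 2.3579/2 → 1, 5.9065/1 → 5; chars 15.
Subsquare (5′×2.5′, letters a–x): 0.3579/0.0833333 → 4 → e, 0.9065/0.0416667 → 21 → v; chars ev.

OB15ev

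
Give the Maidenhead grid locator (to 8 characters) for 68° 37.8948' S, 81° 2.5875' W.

EC91li48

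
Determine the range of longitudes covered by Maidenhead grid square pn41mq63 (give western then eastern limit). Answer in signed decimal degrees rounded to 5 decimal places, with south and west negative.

Field P=15, N=13: +15·20° lon, +13·10° lat → SW at lon 120°, lat 40°.
Square 4, 1: +4·2° lon, +1·1° lat → SW at lon 128°, lat 41°.
Subsquare m=12, q=16: +12·0.0833333° lon, +16·0.0416667° lat → SW at lon 129°, lat 41.6667°.
Extended square 6, 3: +6·0.00833333° lon, +3·0.00416667° lat → SW at lon 129.05°, lat 41.6792°.
Cell spans 0.00833333° lon × 0.00416667° lat.
west 129.05000, east 129.05833.

129.05000, 129.05833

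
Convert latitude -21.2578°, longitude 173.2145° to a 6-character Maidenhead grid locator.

RG68or

Shift to the Maidenhead origin (180°W, 90°S): lon 353.2145, lat 68.7422.
Field: lon ⌊353.2145/20⌋ = 17 → R; lat ⌊68.7422/10⌋ = 6 → G.
Square: lon ⌊13.2145/2⌋ = 6; lat ⌊8.7422/1⌋ = 8.
Subsquare: lon ⌊1.2145/0.0833333⌋ = 14 → o; lat ⌊0.7422/0.0416667⌋ = 17 → r.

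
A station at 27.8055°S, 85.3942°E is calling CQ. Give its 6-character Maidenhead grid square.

NG22qe

Add 180° to longitude and 90° to latitude: 265.3942, 62.1945.
Field: 265.3942/20 → 13 → N, 62.1945/10 → 6 → G; chars NG.
Square: 5.3942/2 → 2, 2.1945/1 → 2; chars 22.
Subsquare: 1.3942/0.0833333 → 16 → q, 0.1945/0.0416667 → 4 → e; chars qe.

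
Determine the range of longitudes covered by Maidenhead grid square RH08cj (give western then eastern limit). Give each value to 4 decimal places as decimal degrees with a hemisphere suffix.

160.1667° E, 160.2500° E

Field R=17, H=7: +17·20° lon, +7·10° lat → SW at lon 160°, lat -20°.
Square 0, 8: +0·2° lon, +8·1° lat → SW at lon 160°, lat -12°.
Subsquare c=2, j=9: +2·0.0833333° lon, +9·0.0416667° lat → SW at lon 160.167°, lat -11.625°.
Cell spans 0.0833333° lon × 0.0416667° lat.
west 160.1667° E, east 160.2500° E.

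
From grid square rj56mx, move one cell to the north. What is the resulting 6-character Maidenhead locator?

Latitude subsquare x = 23; +1 → 24, wraps to 0 = a, carry into square.
Latitude square 6; +1 → 7.
The longitude characters are unchanged.

RJ57ma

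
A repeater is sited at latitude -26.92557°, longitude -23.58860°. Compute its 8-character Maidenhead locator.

Shift to the Maidenhead origin (180°W, 90°S): lon 156.41140, lat 63.07443.
Field: 156.41140/20 → 7 → H, 63.07443/10 → 6 → G; chars HG.
Square: 16.41140/2 → 8, 3.07443/1 → 3; chars 83.
Subsquare: 0.41140/0.0833333 → 4 → e, 0.07443/0.0416667 → 1 → b; chars eb.
Extended square: 0.07807/0.00833333 → 9, 0.03276/0.00416667 → 7; chars 97.

HG83eb97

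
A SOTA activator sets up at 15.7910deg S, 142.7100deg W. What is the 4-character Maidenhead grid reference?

BH84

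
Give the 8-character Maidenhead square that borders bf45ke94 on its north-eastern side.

BF45le05

Longitude extended square 9; +1 → 10, wraps to 0, carry into subsquare.
Longitude subsquare k = 10; +1 → 11 = l.
Latitude extended square 4; +1 → 5.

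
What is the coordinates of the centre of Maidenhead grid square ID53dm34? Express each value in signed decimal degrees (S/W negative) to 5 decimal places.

-56.48125, -9.72083

Field I=8, D=3: +8·20° lon, +3·10° lat → SW at lon -20°, lat -60°.
Square 5, 3: +5·2° lon, +3·1° lat → SW at lon -10°, lat -57°.
Subsquare d=3, m=12: +3·0.0833333° lon, +12·0.0416667° lat → SW at lon -9.75°, lat -56.5°.
Extended square 3, 4: +3·0.00833333° lon, +4·0.00416667° lat → SW at lon -9.725°, lat -56.4833°.
Cell spans 0.00833333° lon × 0.00416667° lat. Centre is SW corner plus half of each.
latitude -56.48125, longitude -9.72083.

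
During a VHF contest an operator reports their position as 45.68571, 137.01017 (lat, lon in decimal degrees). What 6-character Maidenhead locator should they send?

Shift to the Maidenhead origin (180°W, 90°S): lon 317.0102, lat 135.6857.
Field: 317.0102/20 → 15 → P, 135.6857/10 → 13 → N; chars PN.
Square: 17.0102/2 → 8, 5.6857/1 → 5; chars 85.
Subsquare: 1.0102/0.0833333 → 12 → m, 0.6857/0.0416667 → 16 → q; chars mq.

PN85mq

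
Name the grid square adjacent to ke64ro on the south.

Latitude subsquare o = 14; −1 → 13 = n.
The longitude characters are unchanged.

KE64rn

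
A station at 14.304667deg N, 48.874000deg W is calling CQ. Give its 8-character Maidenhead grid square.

GK54nh53

Add 180° to longitude and 90° to latitude: 131.12600, 104.30467.
Field: lon ⌊131.12600/20⌋ = 6 → G; lat ⌊104.30467/10⌋ = 10 → K.
Square: lon ⌊11.12600/2⌋ = 5; lat ⌊4.30467/1⌋ = 4.
Subsquare: lon ⌊1.12600/0.0833333⌋ = 13 → n; lat ⌊0.30467/0.0416667⌋ = 7 → h.
Extended square: lon ⌊0.04267/0.00833333⌋ = 5; lat ⌊0.01300/0.00416667⌋ = 3.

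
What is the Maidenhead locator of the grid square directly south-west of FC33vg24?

FC33vg13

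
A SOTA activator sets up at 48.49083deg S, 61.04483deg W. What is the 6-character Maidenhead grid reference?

FE91lm

Shift to the Maidenhead origin (180°W, 90°S): lon 118.9552, lat 41.5092.
Field (20°×10°, letters A–R): 118.9552/20 → 5 → F, 41.5092/10 → 4 → E; chars FE.
Square (2°×1°, digits 0–9): 18.9552/2 → 9, 1.5092/1 → 1; chars 91.
Subsquare (5′×2.5′, letters a–x): 0.9552/0.0833333 → 11 → l, 0.5092/0.0416667 → 12 → m; chars lm.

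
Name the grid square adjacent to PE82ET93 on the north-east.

PE82ft04

Longitude extended square 9; +1 → 10, wraps to 0, carry into subsquare.
Longitude subsquare e = 4; +1 → 5 = f.
Latitude extended square 3; +1 → 4.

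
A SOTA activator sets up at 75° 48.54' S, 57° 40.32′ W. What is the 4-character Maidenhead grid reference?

GB14

Shift to the Maidenhead origin (180°W, 90°S): lon 122.33, lat 14.19.
Field (20°×10°, letters A–R): lon ⌊122.33/20⌋ = 6 → G; lat ⌊14.19/10⌋ = 1 → B.
Square (2°×1°, digits 0–9): lon ⌊2.33/2⌋ = 1; lat ⌊4.19/1⌋ = 4.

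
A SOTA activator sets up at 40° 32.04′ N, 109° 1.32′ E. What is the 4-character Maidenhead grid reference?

Offset from 180°W / 90°S: lon 289.02°, lat 130.53°.
Field: 289.02/20 → 14 → O, 130.53/10 → 13 → N; chars ON.
Square: 9.02/2 → 4, 0.53/1 → 0; chars 40.

ON40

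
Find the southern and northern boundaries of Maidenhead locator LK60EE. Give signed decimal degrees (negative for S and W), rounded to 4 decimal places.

10.1667, 10.2083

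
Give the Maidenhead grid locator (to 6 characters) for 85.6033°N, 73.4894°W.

FR35go

Offset from 180°W / 90°S: lon 106.5106°, lat 175.6033°.
Field (20°×10°, letters A–R): lon ⌊106.5106/20⌋ = 5 → F; lat ⌊175.6033/10⌋ = 17 → R.
Square (2°×1°, digits 0–9): lon ⌊6.5106/2⌋ = 3; lat ⌊5.6033/1⌋ = 5.
Subsquare (5′×2.5′, letters a–x): lon ⌊0.5106/0.0833333⌋ = 6 → g; lat ⌊0.6033/0.0416667⌋ = 14 → o.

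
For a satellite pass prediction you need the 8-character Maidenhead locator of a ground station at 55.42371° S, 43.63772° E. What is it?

LD14tn68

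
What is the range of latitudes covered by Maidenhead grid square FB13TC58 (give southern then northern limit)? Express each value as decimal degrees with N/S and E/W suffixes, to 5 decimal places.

76.88333° S, 76.87917° S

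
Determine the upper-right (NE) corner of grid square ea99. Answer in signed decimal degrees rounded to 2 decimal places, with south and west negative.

-80.00, -80.00

Field E=4, A=0: +4·20° lon, +0·10° lat → SW at lon -100°, lat -90°.
Square 9, 9: +9·2° lon, +9·1° lat → SW at lon -82°, lat -81°.
Cell spans 2° lon × 1° lat. NE corner is SW corner plus one full cell.
latitude -80.00, longitude -80.00.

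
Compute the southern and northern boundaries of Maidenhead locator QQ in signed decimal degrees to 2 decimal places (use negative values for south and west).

Field Q=16, Q=16: +16·20° lon, +16·10° lat → SW at lon 140°, lat 70°.
Cell spans 20° lon × 10° lat.
south 70.00, north 80.00.

70.00, 80.00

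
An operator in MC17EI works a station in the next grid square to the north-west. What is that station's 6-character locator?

MC17dj

Longitude subsquare e = 4; −1 → 3 = d.
Latitude subsquare i = 8; +1 → 9 = j.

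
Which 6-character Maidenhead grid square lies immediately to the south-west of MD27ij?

MD27hi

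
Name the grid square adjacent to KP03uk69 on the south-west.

Longitude extended square 6; −1 → 5.
Latitude extended square 9; −1 → 8.

KP03uk58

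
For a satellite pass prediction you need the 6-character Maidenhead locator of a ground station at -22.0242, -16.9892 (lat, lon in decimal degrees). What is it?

Shift to the Maidenhead origin (180°W, 90°S): lon 163.0108, lat 67.9758.
Field (20°×10°, letters A–R): 163.0108/20 → 8 → I, 67.9758/10 → 6 → G; chars IG.
Square (2°×1°, digits 0–9): 3.0108/2 → 1, 7.9758/1 → 7; chars 17.
Subsquare (5′×2.5′, letters a–x): 1.0108/0.0833333 → 12 → m, 0.9758/0.0416667 → 23 → x; chars mx.

IG17mx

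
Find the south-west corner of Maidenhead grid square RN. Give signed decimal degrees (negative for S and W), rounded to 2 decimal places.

Field R=17, N=13: +17·20° lon, +13·10° lat → SW at lon 160°, lat 40°.
latitude 40.00, longitude 160.00.

40.00, 160.00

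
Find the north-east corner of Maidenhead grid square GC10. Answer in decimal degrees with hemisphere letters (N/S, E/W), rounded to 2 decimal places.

Field G=6, C=2: +6·20° lon, +2·10° lat → SW at lon -60°, lat -70°.
Square 1, 0: +1·2° lon, +0·1° lat → SW at lon -58°, lat -70°.
Cell spans 2° lon × 1° lat. NE corner is SW corner plus one full cell.
latitude 69.00° S, longitude 56.00° W.

69.00° S, 56.00° W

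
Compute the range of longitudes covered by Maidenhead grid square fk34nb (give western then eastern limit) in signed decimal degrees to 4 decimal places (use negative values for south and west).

Field F=5, K=10: +5·20° lon, +10·10° lat → SW at lon -80°, lat 10°.
Square 3, 4: +3·2° lon, +4·1° lat → SW at lon -74°, lat 14°.
Subsquare n=13, b=1: +13·0.0833333° lon, +1·0.0416667° lat → SW at lon -72.9167°, lat 14.0417°.
Cell spans 0.0833333° lon × 0.0416667° lat.
west -72.9167, east -72.8333.

-72.9167, -72.8333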